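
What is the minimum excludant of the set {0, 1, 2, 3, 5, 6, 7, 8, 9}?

The values 0, 1, 2, 3 are all present; 4 is the first non-negative integer missing from the set.

4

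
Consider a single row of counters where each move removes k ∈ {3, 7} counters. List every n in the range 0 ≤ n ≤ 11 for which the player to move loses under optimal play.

0, 1, 2, 6, 10, 11

Grundy values for subtraction set {3, 7}:
g(0) = mex{} = 0
g(1) = mex{} = 0
g(2) = mex{} = 0
g(3) = mex{0} = 1
g(4) = mex{0} = 1
g(5) = mex{0} = 1
g(6) = mex{1} = 0
g(7) = mex{0,1} = 2
g(8) = mex{0,1} = 2
g(9) = mex{0} = 1
g(10) = mex{1,2} = 0
g(11) = mex{1,2} = 0
The P-positions (g = 0) in 0..11 are 0, 1, 2, 6, 10, 11.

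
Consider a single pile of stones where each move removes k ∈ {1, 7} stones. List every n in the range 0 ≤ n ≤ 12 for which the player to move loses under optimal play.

0, 2, 4, 6, 8, 10, 12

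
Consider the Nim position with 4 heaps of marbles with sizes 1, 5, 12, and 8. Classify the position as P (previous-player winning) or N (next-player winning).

In binary:
  0001  (1)
  0101  (5)
  1100  (12)
  1000  (8)
  ----
  0000  (0)
The nim-sum is 0, so this is a P-position: the player to move is in a losing position under optimal play.

P-position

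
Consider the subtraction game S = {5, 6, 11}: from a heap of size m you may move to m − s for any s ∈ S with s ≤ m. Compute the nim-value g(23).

1

Grundy values for subtraction set {5, 6, 11}:
k:     0  1  2  3  4  5  6  7  8  9 10 11 12 13 14 15 16 17 18 19 20 21 22 23
g(k):  0  0  0  0  0  1  1  1  1  1  2  2  2  2  2  3  0  0  0  0  0  1  1  1
So g(23) = 1.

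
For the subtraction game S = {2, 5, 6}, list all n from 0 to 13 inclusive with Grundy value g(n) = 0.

Build the Grundy sequence with g(k) = mex{g(k−s) : s ∈ {2, 5, 6}, s ≤ k}:
g(0) = mex{} = 0
g(1) = mex{} = 0
g(2) = mex{0} = 1
g(3) = mex{0} = 1
g(4) = mex{1} = 0
g(5) = mex{0,1} = 2
g(6) = mex{0} = 1
g(7) = mex{0,1,2} = 3
g(8) = mex{1} = 0
g(9) = mex{0,1,3} = 2
g(10) = mex{0,2} = 1
g(11) = mex{1,2} = 0
g(12) = mex{1,3} = 0
g(13) = mex{0,3} = 1
The P-positions (g = 0) in 0..13 are 0, 1, 4, 8, 11, 12.

0, 1, 4, 8, 11, 12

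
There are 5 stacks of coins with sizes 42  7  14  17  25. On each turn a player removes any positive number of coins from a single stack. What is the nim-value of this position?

43

Write each in binary and XOR column by column:
  101010  (42)
  000111  (7)
  001110  (14)
  010001  (17)
  011001  (25)
  ------
  101011  (43)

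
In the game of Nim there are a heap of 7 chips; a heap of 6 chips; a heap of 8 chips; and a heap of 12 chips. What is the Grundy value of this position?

Nim-sum: 7 ⊕ 6 ⊕ 8 ⊕ 12 = 5.

5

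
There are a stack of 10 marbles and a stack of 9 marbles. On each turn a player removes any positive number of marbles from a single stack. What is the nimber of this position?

Nim-sum: 10 XOR 9 = 3.

3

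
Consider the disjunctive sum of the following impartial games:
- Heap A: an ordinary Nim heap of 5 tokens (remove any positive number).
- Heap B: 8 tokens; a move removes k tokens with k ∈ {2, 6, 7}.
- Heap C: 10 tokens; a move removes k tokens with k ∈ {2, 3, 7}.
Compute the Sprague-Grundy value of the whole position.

Heap A is a plain Nim heap of size 5, so its Grundy value is 5.
Build the Grundy sequence for heap B with g(k) = mex{g(k−s) : s ∈ {2, 6, 7}, s ≤ k}:
g(0) = mex{} = 0
g(1) = mex{} = 0
g(2) = mex{0} = 1
g(3) = mex{0} = 1
g(4) = mex{1} = 0
g(5) = mex{1} = 0
g(6) = mex{0} = 1
g(7) = mex{0} = 1
g(8) = mex{0,1} = 2
So g(8) = 2.
For heap C, compute g(0), g(1), … with moves {2, 3, 7}:
k:     0  1  2  3  4  5  6  7  8  9 10
g(k):  0  0  1  1  2  0  0  1  1  2  0
So g(10) = 0.
The value of a disjunctive sum is the nim-sum of the parts.
Combined value = 5 XOR 2 XOR 0 = 7.

7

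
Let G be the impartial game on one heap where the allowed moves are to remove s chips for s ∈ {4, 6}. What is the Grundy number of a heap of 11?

Grundy values for subtraction set {4, 6}:
k:     0  1  2  3  4  5  6  7  8  9 10 11
g(k):  0  0  0  0  1  1  1  1  2  2  0  0
So g(11) = 0.

0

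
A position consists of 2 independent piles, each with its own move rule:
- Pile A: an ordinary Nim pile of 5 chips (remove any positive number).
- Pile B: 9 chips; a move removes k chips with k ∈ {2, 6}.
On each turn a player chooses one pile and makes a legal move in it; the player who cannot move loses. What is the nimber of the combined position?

Pile A is a plain Nim pile of size 5, so its Grundy value is 5.
For pile B, compute g(0), g(1), … with moves {2, 6}:
k:     0  1  2  3  4  5  6  7  8  9
g(k):  0  0  1  1  0  0  1  1  0  0
So g(9) = 0.
The value of a disjunctive sum is the nim-sum of the parts.
Combined value = 5 ⊕ 0 = 5.

5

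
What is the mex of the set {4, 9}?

0 is not in the set, so the mex is 0.

0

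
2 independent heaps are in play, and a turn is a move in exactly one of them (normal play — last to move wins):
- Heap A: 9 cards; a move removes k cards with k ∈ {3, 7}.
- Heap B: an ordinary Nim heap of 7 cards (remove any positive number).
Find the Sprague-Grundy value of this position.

Grundy values for heap A (subtraction set {3, 7}):
k:     0  1  2  3  4  5  6  7  8  9
g(k):  0  0  0  1  1  1  0  2  2  1
So g(9) = 1.
Heap B is a plain Nim heap of size 7, so its Grundy value is 7.
The value of a disjunctive sum is the nim-sum of the parts.
Combined value = 1 ⊕ 7 = 6.

6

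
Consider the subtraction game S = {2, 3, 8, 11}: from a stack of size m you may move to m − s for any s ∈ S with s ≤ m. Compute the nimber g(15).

0

Grundy values for subtraction set {2, 3, 8, 11}:
k:     0  1  2  3  4  5  6  7  8  9 10 11 12 13 14 15
g(k):  0  0  1  1  2  0  0  1  1  2  0  3  1  2  2  0
So g(15) = 0.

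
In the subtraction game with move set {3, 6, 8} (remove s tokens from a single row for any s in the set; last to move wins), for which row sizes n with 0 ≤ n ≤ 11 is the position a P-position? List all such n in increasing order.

Compute g(0), g(1), … for moves {3, 6, 8}:
g(0) = mex{} = 0
g(1) = mex{} = 0
g(2) = mex{} = 0
g(3) = mex{0} = 1
g(4) = mex{0} = 1
g(5) = mex{0} = 1
g(6) = mex{0,1} = 2
g(7) = mex{0,1} = 2
g(8) = mex{0,1} = 2
g(9) = mex{0,1,2} = 3
g(10) = mex{0,1,2} = 3
g(11) = mex{1,2} = 0
The P-positions (g = 0) in 0..11 are 0, 1, 2, 11.

0, 1, 2, 11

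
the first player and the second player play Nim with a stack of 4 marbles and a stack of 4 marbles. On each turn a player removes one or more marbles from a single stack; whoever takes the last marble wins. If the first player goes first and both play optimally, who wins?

Write each in binary and XOR column by column:
  100  (4)
  100  (4)
  ---
  000  (0)
The nim-sum is 0, so this is a P-position: the player to move is in a losing position under optimal play; the first player is about to move from it and so loses — the second player wins.

the second player wins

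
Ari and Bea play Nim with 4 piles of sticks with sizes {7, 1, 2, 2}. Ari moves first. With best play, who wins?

Nim-sum: 7 ⊕ 1 ⊕ 2 ⊕ 2 = 6.
The nim-sum is 6 ≠ 0, so this is an N-position: the player to move can win; Ari has a winning move.

Ari wins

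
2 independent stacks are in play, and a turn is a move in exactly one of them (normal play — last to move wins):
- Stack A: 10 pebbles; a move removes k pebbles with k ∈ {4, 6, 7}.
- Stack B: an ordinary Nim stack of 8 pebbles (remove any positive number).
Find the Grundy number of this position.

10

Grundy values for stack A (subtraction set {4, 6, 7}):
g(0) = mex{} = 0
g(1) = mex{} = 0
g(2) = mex{} = 0
g(3) = mex{} = 0
g(4) = mex{0} = 1
g(5) = mex{0} = 1
g(6) = mex{0} = 1
g(7) = mex{0} = 1
g(8) = mex{0,1} = 2
g(9) = mex{0,1} = 2
g(10) = mex{0,1} = 2
So g(10) = 2.
Stack B is a plain Nim stack of size 8, so its Grundy value is 8.
The value of a disjunctive sum is the nim-sum of the parts.
Combined value = 2 XOR 8 = 10.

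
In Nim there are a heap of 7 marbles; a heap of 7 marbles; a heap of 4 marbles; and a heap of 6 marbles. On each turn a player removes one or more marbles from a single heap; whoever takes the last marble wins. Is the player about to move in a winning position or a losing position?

Compute the nim-sum pairwise:
7 ^ 7 = 0
0 ^ 4 = 4
4 ^ 6 = 2
The nim-sum is 2 ≠ 0, so this is an N-position: the player to move can win.

Winning position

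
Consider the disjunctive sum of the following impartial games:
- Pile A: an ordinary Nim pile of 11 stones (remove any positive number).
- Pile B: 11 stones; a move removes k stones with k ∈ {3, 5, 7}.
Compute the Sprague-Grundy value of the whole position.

11

Pile A is a plain Nim pile of size 11, so its Grundy value is 11.
Build the Grundy sequence for pile B with g(k) = mex{g(k−s) : s ∈ {3, 5, 7}, s ≤ k}:
k:     0  1  2  3  4  5  6  7  8  9 10 11
g(k):  0  0  0  1  1  1  2  2  2  3  0  0
So g(11) = 0.
By the Sprague-Grundy theorem, the Grundy value of a sum of independent games is the XOR of the component values.
Combined value = 11 ⊕ 0 = 11.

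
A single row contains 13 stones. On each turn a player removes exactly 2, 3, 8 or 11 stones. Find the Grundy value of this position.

2

Grundy values for subtraction set {2, 3, 8, 11}:
g(0) = mex{} = 0
g(1) = mex{} = 0
g(2) = mex{0} = 1
g(3) = mex{0} = 1
g(4) = mex{0,1} = 2
g(5) = mex{1} = 0
g(6) = mex{1,2} = 0
g(7) = mex{0,2} = 1
g(8) = mex{0} = 1
g(9) = mex{0,1} = 2
g(10) = mex{1} = 0
g(11) = mex{0,1,2} = 3
g(12) = mex{0,2} = 1
g(13) = mex{0,1,3} = 2
So g(13) = 2.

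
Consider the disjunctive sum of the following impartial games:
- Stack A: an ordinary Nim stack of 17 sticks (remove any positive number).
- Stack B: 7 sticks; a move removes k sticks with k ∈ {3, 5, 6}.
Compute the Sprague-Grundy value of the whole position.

Stack A is a plain Nim stack of size 17, so its Grundy value is 17.
For stack B, compute g(0), g(1), … with moves {3, 5, 6}:
k:     0  1  2  3  4  5  6  7
g(k):  0  0  0  1  1  1  2  2
So g(7) = 2.
By the Sprague-Grundy theorem, the Grundy value of a sum of independent games is the XOR of the component values.
Combined value = 17 XOR 2 = 19.

19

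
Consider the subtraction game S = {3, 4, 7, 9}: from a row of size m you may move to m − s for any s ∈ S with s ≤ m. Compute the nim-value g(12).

Build the Grundy sequence with g(k) = mex{g(k−s) : s ∈ {3, 4, 7, 9}, s ≤ k}:
k:     0  1  2  3  4  5  6  7  8  9 10 11 12
g(k):  0  0  0  1  1  1  2  2  2  3  3  3  0
So g(12) = 0.

0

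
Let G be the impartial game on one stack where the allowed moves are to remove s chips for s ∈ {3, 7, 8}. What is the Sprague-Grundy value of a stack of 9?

1

Compute g(0), g(1), … for moves {3, 7, 8}:
g(0) = mex{} = 0
g(1) = mex{} = 0
g(2) = mex{} = 0
g(3) = mex{0} = 1
g(4) = mex{0} = 1
g(5) = mex{0} = 1
g(6) = mex{1} = 0
g(7) = mex{0,1} = 2
g(8) = mex{0,1} = 2
g(9) = mex{0} = 1
So g(9) = 1.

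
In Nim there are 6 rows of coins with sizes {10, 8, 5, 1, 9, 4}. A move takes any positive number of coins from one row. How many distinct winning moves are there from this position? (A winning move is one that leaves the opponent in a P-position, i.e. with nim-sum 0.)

3

Compute the nim-sum pairwise:
10 ^ 8 = 2
2 ^ 5 = 7
7 ^ 1 = 6
6 ^ 9 = 15
15 ^ 4 = 11
The overall nim-sum is X = 11. A row of size p has a winning move iff p XOR X < p (reduce it to p XOR X).
  10: 10 XOR 11 = 1 < 10 — winning move (to 1).
  8: 8 XOR 11 = 3 < 8 — winning move (to 3).
  5: 5 XOR 11 = 14 ≥ 5 — no move.
  1: 1 XOR 11 = 10 ≥ 1 — no move.
  9: 9 XOR 11 = 2 < 9 — winning move (to 2).
  4: 4 XOR 11 = 15 ≥ 4 — no move.
That gives 3 winning moves.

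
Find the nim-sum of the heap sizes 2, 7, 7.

Bitwise XOR of the heap sizes:
  010  (2)
  111  (7)
  111  (7)
  ---
  010  (2)

2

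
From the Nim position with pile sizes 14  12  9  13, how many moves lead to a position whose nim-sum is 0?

Nim-sum: 14 ^ 12 ^ 9 ^ 13 = 6.
The overall nim-sum is X = 6. A pile of size p has a winning move iff p XOR X < p (reduce it to p XOR X).
  14: 14 XOR 6 = 8 < 14 — winning move (to 8).
  12: 12 XOR 6 = 10 < 12 — winning move (to 10).
  9: 9 XOR 6 = 15 ≥ 9 — no move.
  13: 13 XOR 6 = 11 < 13 — winning move (to 11).
That gives 3 winning moves.

3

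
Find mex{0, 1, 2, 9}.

The values 0, 1, 2 are all present; 3 is the first non-negative integer missing from the set.

3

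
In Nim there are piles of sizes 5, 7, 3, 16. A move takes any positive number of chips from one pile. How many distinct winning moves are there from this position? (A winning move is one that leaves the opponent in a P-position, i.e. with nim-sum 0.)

1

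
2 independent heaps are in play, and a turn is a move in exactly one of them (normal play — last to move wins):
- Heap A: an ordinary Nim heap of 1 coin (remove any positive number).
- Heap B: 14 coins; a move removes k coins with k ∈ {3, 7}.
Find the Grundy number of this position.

0

Heap A is a plain Nim heap of size 1, so its Grundy value is 1.
Build the Grundy sequence for heap B with g(k) = mex{g(k−s) : s ∈ {3, 7}, s ≤ k}:
g(0) = mex{} = 0
g(1) = mex{} = 0
g(2) = mex{} = 0
g(3) = mex{0} = 1
g(4) = mex{0} = 1
g(5) = mex{0} = 1
g(6) = mex{1} = 0
g(7) = mex{0,1} = 2
g(8) = mex{0,1} = 2
g(9) = mex{0} = 1
g(10) = mex{1,2} = 0
g(11) = mex{1,2} = 0
g(12) = mex{1} = 0
g(13) = mex{0} = 1
g(14) = mex{0,2} = 1
So g(14) = 1.
By the Sprague-Grundy theorem, the Grundy value of a sum of independent games is the XOR of the component values.
Combined value = 1 ⊕ 1 = 0.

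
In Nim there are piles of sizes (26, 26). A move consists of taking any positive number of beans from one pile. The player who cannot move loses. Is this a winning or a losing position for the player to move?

Losing position

Write each in binary and XOR column by column:
  11010  (26)
  11010  (26)
  -----
  00000  (0)
The nim-sum is 0, so this is a P-position: the player to move is in a losing position under optimal play.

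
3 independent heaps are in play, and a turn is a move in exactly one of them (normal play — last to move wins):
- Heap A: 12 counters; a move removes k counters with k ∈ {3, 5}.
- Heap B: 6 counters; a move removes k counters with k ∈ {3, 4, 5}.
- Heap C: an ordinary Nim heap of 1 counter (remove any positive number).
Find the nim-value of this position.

For heap A, compute g(0), g(1), … with moves {3, 5}:
k:     0  1  2  3  4  5  6  7  8  9 10 11 12
g(k):  0  0  0  1  1  1  2  2  0  0  0  1  1
So g(12) = 1.
Build the Grundy sequence for heap B with g(k) = mex{g(k−s) : s ∈ {3, 4, 5}, s ≤ k}:
g(0) = mex{} = 0
g(1) = mex{} = 0
g(2) = mex{} = 0
g(3) = mex{0} = 1
g(4) = mex{0} = 1
g(5) = mex{0} = 1
g(6) = mex{0,1} = 2
So g(6) = 2.
Heap C is a plain Nim heap of size 1, so its Grundy value is 1.
The value of a disjunctive sum is the nim-sum of the parts.
Combined value = 1 XOR 2 XOR 1 = 2.

2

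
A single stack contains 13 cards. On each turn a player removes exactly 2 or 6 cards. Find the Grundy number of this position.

0

Grundy values for subtraction set {2, 6}:
k:     0  1  2  3  4  5  6  7  8  9 10 11 12 13
g(k):  0  0  1  1  0  0  1  1  0  0  1  1  0  0
So g(13) = 0.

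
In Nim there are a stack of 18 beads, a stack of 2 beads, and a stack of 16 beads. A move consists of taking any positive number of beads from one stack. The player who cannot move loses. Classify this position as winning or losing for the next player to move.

Losing position

Compute the nim-sum pairwise:
18 ⊕ 2 = 16
16 ⊕ 16 = 0
The nim-sum is 0, so this is a P-position: the player to move is in a losing position under optimal play.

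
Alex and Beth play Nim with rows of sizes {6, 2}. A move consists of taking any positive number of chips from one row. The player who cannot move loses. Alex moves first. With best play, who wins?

Compute the nim-sum pairwise:
6 ^ 2 = 4
The nim-sum is 4 ≠ 0, so this is an N-position: the player to move can win; Alex has a winning move.

Alex wins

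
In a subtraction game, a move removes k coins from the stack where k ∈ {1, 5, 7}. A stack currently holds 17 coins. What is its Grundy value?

Grundy values for subtraction set {1, 5, 7}:
k:     0  1  2  3  4  5  6  7  8  9 10 11 12 13 14 15 16 17
g(k):  0  1  0  1  0  1  0  1  0  1  0  1  0  1  0  1  0  1
So g(17) = 1.

1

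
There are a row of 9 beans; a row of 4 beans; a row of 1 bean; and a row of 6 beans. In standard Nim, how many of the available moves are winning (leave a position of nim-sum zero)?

1

Nim-sum: 9 ⊕ 4 ⊕ 1 ⊕ 6 = 10.
The overall nim-sum is X = 10. A row of size p has a winning move iff p XOR X < p (reduce it to p XOR X).
  9: 9 XOR 10 = 3 < 9 — winning move (to 3).
  4: 4 XOR 10 = 14 ≥ 4 — no move.
  1: 1 XOR 10 = 11 ≥ 1 — no move.
  6: 6 XOR 10 = 12 ≥ 6 — no move.
That gives 1 winning move.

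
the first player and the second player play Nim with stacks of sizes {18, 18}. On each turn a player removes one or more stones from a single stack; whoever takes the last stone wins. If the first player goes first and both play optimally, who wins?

the second player wins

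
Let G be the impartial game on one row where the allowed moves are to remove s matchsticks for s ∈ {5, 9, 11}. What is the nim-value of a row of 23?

1

Grundy values for subtraction set {5, 9, 11}:
k:     0  1  2  3  4  5  6  7  8  9 10 11 12 13 14 15 16 17 18 19 20 21 22 23
g(k):  0  0  0  0  0  1  1  1  1  1  2  2  2  2  2  3  0  0  0  0  0  1  1  1
So g(23) = 1.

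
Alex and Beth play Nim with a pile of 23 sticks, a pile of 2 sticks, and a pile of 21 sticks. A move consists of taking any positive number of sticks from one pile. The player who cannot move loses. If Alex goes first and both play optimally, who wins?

Beth wins

Nim-sum: 23 ⊕ 2 ⊕ 21 = 0.
The nim-sum is 0, so this is a P-position: the player to move is in a losing position under optimal play; Alex is about to move from it and so loses — Beth wins.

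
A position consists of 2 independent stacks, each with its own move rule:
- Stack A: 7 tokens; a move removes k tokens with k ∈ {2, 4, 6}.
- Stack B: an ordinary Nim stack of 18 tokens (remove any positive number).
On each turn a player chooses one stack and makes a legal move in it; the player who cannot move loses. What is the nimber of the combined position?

Grundy values for stack A (subtraction set {2, 4, 6}):
k:     0  1  2  3  4  5  6  7
g(k):  0  0  1  1  2  2  3  3
So g(7) = 3.
Stack B is a plain Nim stack of size 18, so its Grundy value is 18.
By the Sprague-Grundy theorem, the Grundy value of a sum of independent games is the XOR of the component values.
Combined value = 3 ⊕ 18 = 17.

17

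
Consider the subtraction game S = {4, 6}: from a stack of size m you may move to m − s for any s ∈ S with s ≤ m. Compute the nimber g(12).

Build the Grundy sequence with g(k) = mex{g(k−s) : s ∈ {4, 6}, s ≤ k}:
g(0) = mex{} = 0
g(1) = mex{} = 0
g(2) = mex{} = 0
g(3) = mex{} = 0
g(4) = mex{0} = 1
g(5) = mex{0} = 1
g(6) = mex{0} = 1
g(7) = mex{0} = 1
g(8) = mex{0,1} = 2
g(9) = mex{0,1} = 2
g(10) = mex{1} = 0
g(11) = mex{1} = 0
g(12) = mex{1,2} = 0
So g(12) = 0.

0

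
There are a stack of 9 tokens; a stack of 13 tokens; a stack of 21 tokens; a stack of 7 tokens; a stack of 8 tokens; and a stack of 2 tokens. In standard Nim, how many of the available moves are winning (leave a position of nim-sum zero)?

Bitwise XOR of the heap sizes:
  01001  (9)
  01101  (13)
  10101  (21)
  00111  (7)
  01000  (8)
  00010  (2)
  -----
  11100  (28)
The overall nim-sum is X = 28. A stack of size p has a winning move iff p XOR X < p (reduce it to p XOR X).
  9: 9 XOR 28 = 21 ≥ 9 — no move.
  13: 13 XOR 28 = 17 ≥ 13 — no move.
  21: 21 XOR 28 = 9 < 21 — winning move (to 9).
  7: 7 XOR 28 = 27 ≥ 7 — no move.
  8: 8 XOR 28 = 20 ≥ 8 — no move.
  2: 2 XOR 28 = 30 ≥ 2 — no move.
That gives 1 winning move.

1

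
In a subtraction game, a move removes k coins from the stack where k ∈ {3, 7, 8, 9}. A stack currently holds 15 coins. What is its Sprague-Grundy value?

Grundy values for subtraction set {3, 7, 8, 9}:
k:     0  1  2  3  4  5  6  7  8  9 10 11 12 13 14 15
g(k):  0  0  0  1  1  1  0  2  2  1  3  3  0  2  4  1
So g(15) = 1.

1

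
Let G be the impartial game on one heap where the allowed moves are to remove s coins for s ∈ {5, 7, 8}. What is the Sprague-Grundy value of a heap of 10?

2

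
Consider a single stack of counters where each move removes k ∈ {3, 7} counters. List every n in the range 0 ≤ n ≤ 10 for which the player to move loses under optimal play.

0, 1, 2, 6, 10

Build the Grundy sequence with g(k) = mex{g(k−s) : s ∈ {3, 7}, s ≤ k}:
g(0) = mex{} = 0
g(1) = mex{} = 0
g(2) = mex{} = 0
g(3) = mex{0} = 1
g(4) = mex{0} = 1
g(5) = mex{0} = 1
g(6) = mex{1} = 0
g(7) = mex{0,1} = 2
g(8) = mex{0,1} = 2
g(9) = mex{0} = 1
g(10) = mex{1,2} = 0
The P-positions (g = 0) in 0..10 are 0, 1, 2, 6, 10.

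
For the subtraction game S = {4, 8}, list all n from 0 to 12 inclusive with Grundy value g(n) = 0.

0, 1, 2, 3, 12

Build the Grundy sequence with g(k) = mex{g(k−s) : s ∈ {4, 8}, s ≤ k}:
g(0) = mex{} = 0
g(1) = mex{} = 0
g(2) = mex{} = 0
g(3) = mex{} = 0
g(4) = mex{0} = 1
g(5) = mex{0} = 1
g(6) = mex{0} = 1
g(7) = mex{0} = 1
g(8) = mex{0,1} = 2
g(9) = mex{0,1} = 2
g(10) = mex{0,1} = 2
g(11) = mex{0,1} = 2
g(12) = mex{1,2} = 0
The P-positions (g = 0) in 0..12 are 0, 1, 2, 3, 12.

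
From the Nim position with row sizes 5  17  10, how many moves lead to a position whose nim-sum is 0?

Compute the nim-sum pairwise:
5 ^ 17 = 20
20 ^ 10 = 30
The overall nim-sum is X = 30. A row of size p has a winning move iff p XOR X < p (reduce it to p XOR X).
  5: 5 XOR 30 = 27 ≥ 5 — no move.
  17: 17 XOR 30 = 15 < 17 — winning move (to 15).
  10: 10 XOR 30 = 20 ≥ 10 — no move.
That gives 1 winning move.

1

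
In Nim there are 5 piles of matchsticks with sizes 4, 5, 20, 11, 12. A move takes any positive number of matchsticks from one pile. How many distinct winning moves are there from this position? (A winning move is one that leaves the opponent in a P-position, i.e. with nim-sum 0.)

1

In binary:
  00100  (4)
  00101  (5)
  10100  (20)
  01011  (11)
  01100  (12)
  -----
  10010  (18)
The overall nim-sum is X = 18. A pile of size p has a winning move iff p XOR X < p (reduce it to p XOR X).
  4: 4 XOR 18 = 22 ≥ 4 — no move.
  5: 5 XOR 18 = 23 ≥ 5 — no move.
  20: 20 XOR 18 = 6 < 20 — winning move (to 6).
  11: 11 XOR 18 = 25 ≥ 11 — no move.
  12: 12 XOR 18 = 30 ≥ 12 — no move.
That gives 1 winning move.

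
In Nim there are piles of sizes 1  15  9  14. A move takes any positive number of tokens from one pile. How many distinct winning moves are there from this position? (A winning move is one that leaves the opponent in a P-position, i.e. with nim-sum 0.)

In binary:
  0001  (1)
  1111  (15)
  1001  (9)
  1110  (14)
  ----
  1001  (9)
The overall nim-sum is X = 9. A pile of size p has a winning move iff p XOR X < p (reduce it to p XOR X).
  1: 1 XOR 9 = 8 ≥ 1 — no move.
  15: 15 XOR 9 = 6 < 15 — winning move (to 6).
  9: 9 XOR 9 = 0 < 9 — winning move (to 0).
  14: 14 XOR 9 = 7 < 14 — winning move (to 7).
That gives 3 winning moves.

3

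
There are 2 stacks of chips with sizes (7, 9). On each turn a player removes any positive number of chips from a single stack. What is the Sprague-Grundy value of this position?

Nim-sum: 7 ⊕ 9 = 14.

14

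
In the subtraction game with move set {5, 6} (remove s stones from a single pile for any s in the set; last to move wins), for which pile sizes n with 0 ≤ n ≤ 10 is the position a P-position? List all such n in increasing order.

Build the Grundy sequence with g(k) = mex{g(k−s) : s ∈ {5, 6}, s ≤ k}:
k:     0  1  2  3  4  5  6  7  8  9 10
g(k):  0  0  0  0  0  1  1  1  1  1  2
The P-positions (g = 0) in 0..10 are 0, 1, 2, 3, 4.

0, 1, 2, 3, 4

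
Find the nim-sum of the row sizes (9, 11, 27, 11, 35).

49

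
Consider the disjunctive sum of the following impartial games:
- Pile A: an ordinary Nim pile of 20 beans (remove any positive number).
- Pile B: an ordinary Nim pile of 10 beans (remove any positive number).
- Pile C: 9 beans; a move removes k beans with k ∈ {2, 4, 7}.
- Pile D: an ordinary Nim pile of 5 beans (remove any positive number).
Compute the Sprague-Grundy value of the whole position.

Pile A is a plain Nim pile of size 20, so its Grundy value is 20.
Pile B is a plain Nim pile of size 10, so its Grundy value is 10.
Grundy values for pile C (subtraction set {2, 4, 7}):
k:     0  1  2  3  4  5  6  7  8  9
g(k):  0  0  1  1  2  2  0  3  1  0
So g(9) = 0.
Pile D is a plain Nim pile of size 5, so its Grundy value is 5.
The value of a disjunctive sum is the nim-sum of the parts.
Combined value = 20 XOR 10 XOR 0 XOR 5 = 27.

27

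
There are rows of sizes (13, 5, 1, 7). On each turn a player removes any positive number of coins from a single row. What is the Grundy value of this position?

14

Nim-sum: 13 XOR 5 XOR 1 XOR 7 = 14.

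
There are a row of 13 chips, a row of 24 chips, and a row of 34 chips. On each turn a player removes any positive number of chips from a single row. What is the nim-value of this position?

55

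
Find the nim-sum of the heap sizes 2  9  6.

Compute the nim-sum pairwise:
2 ⊕ 9 = 11
11 ⊕ 6 = 13

13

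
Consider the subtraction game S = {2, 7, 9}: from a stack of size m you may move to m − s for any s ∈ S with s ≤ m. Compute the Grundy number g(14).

3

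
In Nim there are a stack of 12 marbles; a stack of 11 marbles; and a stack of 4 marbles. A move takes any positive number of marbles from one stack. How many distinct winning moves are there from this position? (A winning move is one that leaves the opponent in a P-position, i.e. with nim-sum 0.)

Compute the nim-sum pairwise:
12 ^ 11 = 7
7 ^ 4 = 3
The overall nim-sum is X = 3. A stack of size p has a winning move iff p XOR X < p (reduce it to p XOR X).
  12: 12 XOR 3 = 15 ≥ 12 — no move.
  11: 11 XOR 3 = 8 < 11 — winning move (to 8).
  4: 4 XOR 3 = 7 ≥ 4 — no move.
That gives 1 winning move.

1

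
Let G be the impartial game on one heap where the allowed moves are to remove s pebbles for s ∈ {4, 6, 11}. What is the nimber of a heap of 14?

1

Compute g(0), g(1), … for moves {4, 6, 11}:
g(0) = mex{} = 0
g(1) = mex{} = 0
g(2) = mex{} = 0
g(3) = mex{} = 0
g(4) = mex{0} = 1
g(5) = mex{0} = 1
g(6) = mex{0} = 1
g(7) = mex{0} = 1
g(8) = mex{0,1} = 2
g(9) = mex{0,1} = 2
g(10) = mex{1} = 0
g(11) = mex{0,1} = 2
g(12) = mex{0,1,2} = 3
g(13) = mex{0,1,2} = 3
g(14) = mex{0,2} = 1
So g(14) = 1.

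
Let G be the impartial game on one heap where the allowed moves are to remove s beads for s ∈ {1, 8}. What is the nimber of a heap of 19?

1

Compute g(0), g(1), … for moves {1, 8}:
k:     0  1  2  3  4  5  6  7  8  9 10 11 12 13 14 15 16 17 18 19
g(k):  0  1  0  1  0  1  0  1  2  0  1  0  1  0  1  0  1  2  0  1
So g(19) = 1.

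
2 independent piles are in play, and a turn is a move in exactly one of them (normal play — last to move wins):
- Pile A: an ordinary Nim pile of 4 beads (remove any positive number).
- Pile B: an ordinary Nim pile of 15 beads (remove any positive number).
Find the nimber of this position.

Pile A is a plain Nim pile of size 4, so its Grundy value is 4.
Pile B is a plain Nim pile of size 15, so its Grundy value is 15.
The value of a disjunctive sum is the nim-sum of the parts.
Combined value = 4 ⊕ 15 = 11.

11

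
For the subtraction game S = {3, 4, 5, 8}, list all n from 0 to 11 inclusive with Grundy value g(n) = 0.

0, 1, 2, 11

Build the Grundy sequence with g(k) = mex{g(k−s) : s ∈ {3, 4, 5, 8}, s ≤ k}:
g(0) = mex{} = 0
g(1) = mex{} = 0
g(2) = mex{} = 0
g(3) = mex{0} = 1
g(4) = mex{0} = 1
g(5) = mex{0} = 1
g(6) = mex{0,1} = 2
g(7) = mex{0,1} = 2
g(8) = mex{0,1} = 2
g(9) = mex{0,1,2} = 3
g(10) = mex{0,1,2} = 3
g(11) = mex{1,2} = 0
The P-positions (g = 0) in 0..11 are 0, 1, 2, 11.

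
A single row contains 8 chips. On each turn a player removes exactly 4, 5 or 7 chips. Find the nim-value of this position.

2

Build the Grundy sequence with g(k) = mex{g(k−s) : s ∈ {4, 5, 7}, s ≤ k}:
g(0) = mex{} = 0
g(1) = mex{} = 0
g(2) = mex{} = 0
g(3) = mex{} = 0
g(4) = mex{0} = 1
g(5) = mex{0} = 1
g(6) = mex{0} = 1
g(7) = mex{0} = 1
g(8) = mex{0,1} = 2
So g(8) = 2.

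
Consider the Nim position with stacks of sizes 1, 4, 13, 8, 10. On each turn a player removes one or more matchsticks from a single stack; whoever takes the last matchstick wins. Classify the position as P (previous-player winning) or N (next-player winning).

N-position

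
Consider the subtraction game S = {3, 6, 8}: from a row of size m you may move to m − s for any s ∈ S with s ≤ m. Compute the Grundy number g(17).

Compute g(0), g(1), … for moves {3, 6, 8}:
k:     0  1  2  3  4  5  6  7  8  9 10 11 12 13 14 15 16 17
g(k):  0  0  0  1  1  1  2  2  2  3  3  0  0  0  1  1  1  2
So g(17) = 2.

2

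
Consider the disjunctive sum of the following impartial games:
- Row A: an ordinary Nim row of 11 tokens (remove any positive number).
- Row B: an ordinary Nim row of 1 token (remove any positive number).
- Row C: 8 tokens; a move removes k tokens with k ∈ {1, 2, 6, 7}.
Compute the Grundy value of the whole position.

Row A is a plain Nim row of size 11, so its Grundy value is 11.
Row B is a plain Nim row of size 1, so its Grundy value is 1.
Grundy values for row C (subtraction set {1, 2, 6, 7}):
k:     0  1  2  3  4  5  6  7  8
g(k):  0  1  2  0  1  2  3  4  0
So g(8) = 0.
By the Sprague-Grundy theorem, the Grundy value of a sum of independent games is the XOR of the component values.
Combined value = 11 ⊕ 1 ⊕ 0 = 10.

10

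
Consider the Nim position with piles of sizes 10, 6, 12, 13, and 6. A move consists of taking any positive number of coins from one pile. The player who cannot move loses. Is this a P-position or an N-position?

N-position

Compute the nim-sum pairwise:
10 XOR 6 = 12
12 XOR 12 = 0
0 XOR 13 = 13
13 XOR 6 = 11
The nim-sum is 11 ≠ 0, so this is an N-position: the player to move can win.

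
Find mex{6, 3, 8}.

0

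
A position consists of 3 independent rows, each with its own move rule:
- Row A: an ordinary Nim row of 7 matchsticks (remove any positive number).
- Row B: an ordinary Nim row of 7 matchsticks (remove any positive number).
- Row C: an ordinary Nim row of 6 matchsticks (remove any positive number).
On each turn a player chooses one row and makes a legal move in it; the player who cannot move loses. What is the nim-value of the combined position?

6

Row A is a plain Nim row of size 7, so its Grundy value is 7.
Row B is a plain Nim row of size 7, so its Grundy value is 7.
Row C is a plain Nim row of size 6, so its Grundy value is 6.
The value of a disjunctive sum is the nim-sum of the parts.
Combined value = 7 XOR 7 XOR 6 = 6.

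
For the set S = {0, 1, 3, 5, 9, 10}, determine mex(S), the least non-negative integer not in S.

2

The values 0, 1 are all present; 2 is the first non-negative integer missing from the set.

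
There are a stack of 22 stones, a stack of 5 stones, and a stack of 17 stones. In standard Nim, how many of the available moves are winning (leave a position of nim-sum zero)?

1

Compute the nim-sum pairwise:
22 XOR 5 = 19
19 XOR 17 = 2
The overall nim-sum is X = 2. A stack of size p has a winning move iff p XOR X < p (reduce it to p XOR X).
  22: 22 XOR 2 = 20 < 22 — winning move (to 20).
  5: 5 XOR 2 = 7 ≥ 5 — no move.
  17: 17 XOR 2 = 19 ≥ 17 — no move.
That gives 1 winning move.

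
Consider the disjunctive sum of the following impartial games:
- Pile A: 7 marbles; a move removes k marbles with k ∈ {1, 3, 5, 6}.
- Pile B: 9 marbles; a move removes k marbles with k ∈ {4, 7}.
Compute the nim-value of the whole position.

1

Grundy values for pile A (subtraction set {1, 3, 5, 6}):
k:     0  1  2  3  4  5  6  7
g(k):  0  1  0  1  0  1  2  3
So g(7) = 3.
Grundy values for pile B (subtraction set {4, 7}):
g(0) = mex{} = 0
g(1) = mex{} = 0
g(2) = mex{} = 0
g(3) = mex{} = 0
g(4) = mex{0} = 1
g(5) = mex{0} = 1
g(6) = mex{0} = 1
g(7) = mex{0} = 1
g(8) = mex{0,1} = 2
g(9) = mex{0,1} = 2
So g(9) = 2.
The value of a disjunctive sum is the nim-sum of the parts.
Combined value = 3 ⊕ 2 = 1.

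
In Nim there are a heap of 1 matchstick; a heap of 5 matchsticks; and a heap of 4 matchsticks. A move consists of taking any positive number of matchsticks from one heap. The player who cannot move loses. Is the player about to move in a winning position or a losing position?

Losing position

Nim-sum: 1 ^ 5 ^ 4 = 0.
The nim-sum is 0, so this is a P-position: the player to move is in a losing position under optimal play.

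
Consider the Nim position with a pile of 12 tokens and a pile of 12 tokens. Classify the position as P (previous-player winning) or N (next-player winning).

Compute the nim-sum pairwise:
12 ^ 12 = 0
The nim-sum is 0, so this is a P-position: the player to move is in a losing position under optimal play.

P-position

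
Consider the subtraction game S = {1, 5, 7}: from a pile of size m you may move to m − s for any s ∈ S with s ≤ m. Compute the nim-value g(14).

Grundy values for subtraction set {1, 5, 7}:
k:     0  1  2  3  4  5  6  7  8  9 10 11 12 13 14
g(k):  0  1  0  1  0  1  0  1  0  1  0  1  0  1  0
So g(14) = 0.

0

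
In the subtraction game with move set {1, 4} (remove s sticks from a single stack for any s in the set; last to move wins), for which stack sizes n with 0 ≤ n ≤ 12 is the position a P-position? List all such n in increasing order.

Compute g(0), g(1), … for moves {1, 4}:
g(0) = mex{} = 0
g(1) = mex{0} = 1
g(2) = mex{1} = 0
g(3) = mex{0} = 1
g(4) = mex{0,1} = 2
g(5) = mex{1,2} = 0
g(6) = mex{0} = 1
g(7) = mex{1} = 0
g(8) = mex{0,2} = 1
g(9) = mex{0,1} = 2
g(10) = mex{1,2} = 0
g(11) = mex{0} = 1
g(12) = mex{1} = 0
The P-positions (g = 0) in 0..12 are 0, 2, 5, 7, 10, 12.

0, 2, 5, 7, 10, 12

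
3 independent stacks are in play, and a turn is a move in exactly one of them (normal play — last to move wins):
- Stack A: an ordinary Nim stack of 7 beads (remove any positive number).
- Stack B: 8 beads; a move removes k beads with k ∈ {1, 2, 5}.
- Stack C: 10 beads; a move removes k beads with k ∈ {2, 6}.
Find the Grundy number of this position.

Stack A is a plain Nim stack of size 7, so its Grundy value is 7.
Build the Grundy sequence for stack B with g(k) = mex{g(k−s) : s ∈ {1, 2, 5}, s ≤ k}:
k:     0  1  2  3  4  5  6  7  8
g(k):  0  1  2  0  1  2  0  1  2
So g(8) = 2.
For stack C, compute g(0), g(1), … with moves {2, 6}:
k:     0  1  2  3  4  5  6  7  8  9 10
g(k):  0  0  1  1  0  0  1  1  0  0  1
So g(10) = 1.
By the Sprague-Grundy theorem, the Grundy value of a sum of independent games is the XOR of the component values.
Combined value = 7 XOR 2 XOR 1 = 4.

4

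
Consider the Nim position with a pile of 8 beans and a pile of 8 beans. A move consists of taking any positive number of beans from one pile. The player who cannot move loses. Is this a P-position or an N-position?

P-position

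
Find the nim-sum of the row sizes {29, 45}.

Compute the nim-sum pairwise:
29 XOR 45 = 48

48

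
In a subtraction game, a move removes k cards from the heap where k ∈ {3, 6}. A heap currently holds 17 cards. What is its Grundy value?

2

Grundy values for subtraction set {3, 6}:
k:     0  1  2  3  4  5  6  7  8  9 10 11 12 13 14 15 16 17
g(k):  0  0  0  1  1  1  2  2  2  0  0  0  1  1  1  2  2  2
So g(17) = 2.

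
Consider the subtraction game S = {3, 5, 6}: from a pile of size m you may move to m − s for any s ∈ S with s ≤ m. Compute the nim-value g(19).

Compute g(0), g(1), … for moves {3, 5, 6}:
k:     0  1  2  3  4  5  6  7  8  9 10 11 12 13 14 15 16 17 18 19
g(k):  0  0  0  1  1  1  2  2  2  0  0  0  1  1  1  2  2  2  0  0
So g(19) = 0.

0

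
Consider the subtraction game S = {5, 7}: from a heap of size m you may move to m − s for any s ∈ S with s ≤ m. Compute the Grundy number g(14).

0

Grundy values for subtraction set {5, 7}:
g(0) = mex{} = 0
g(1) = mex{} = 0
g(2) = mex{} = 0
g(3) = mex{} = 0
g(4) = mex{} = 0
g(5) = mex{0} = 1
g(6) = mex{0} = 1
g(7) = mex{0} = 1
g(8) = mex{0} = 1
g(9) = mex{0} = 1
g(10) = mex{0,1} = 2
g(11) = mex{0,1} = 2
g(12) = mex{1} = 0
g(13) = mex{1} = 0
g(14) = mex{1} = 0
So g(14) = 0.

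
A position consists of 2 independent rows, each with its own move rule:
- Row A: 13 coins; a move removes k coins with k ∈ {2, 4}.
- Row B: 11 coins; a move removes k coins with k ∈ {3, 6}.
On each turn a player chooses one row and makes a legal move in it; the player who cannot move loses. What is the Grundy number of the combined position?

For row A, compute g(0), g(1), … with moves {2, 4}:
k:     0  1  2  3  4  5  6  7  8  9 10 11 12 13
g(k):  0  0  1  1  2  2  0  0  1  1  2  2  0  0
So g(13) = 0.
Grundy values for row B (subtraction set {3, 6}):
g(0) = mex{} = 0
g(1) = mex{} = 0
g(2) = mex{} = 0
g(3) = mex{0} = 1
g(4) = mex{0} = 1
g(5) = mex{0} = 1
g(6) = mex{0,1} = 2
g(7) = mex{0,1} = 2
g(8) = mex{0,1} = 2
g(9) = mex{1,2} = 0
g(10) = mex{1,2} = 0
g(11) = mex{1,2} = 0
So g(11) = 0.
By the Sprague-Grundy theorem, the Grundy value of a sum of independent games is the XOR of the component values.
Combined value = 0 XOR 0 = 0.

0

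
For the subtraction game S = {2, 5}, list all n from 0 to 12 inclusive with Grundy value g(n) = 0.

Grundy values for subtraction set {2, 5}:
g(0) = mex{} = 0
g(1) = mex{} = 0
g(2) = mex{0} = 1
g(3) = mex{0} = 1
g(4) = mex{1} = 0
g(5) = mex{0,1} = 2
g(6) = mex{0} = 1
g(7) = mex{1,2} = 0
g(8) = mex{1} = 0
g(9) = mex{0} = 1
g(10) = mex{0,2} = 1
g(11) = mex{1} = 0
g(12) = mex{0,1} = 2
The P-positions (g = 0) in 0..12 are 0, 1, 4, 7, 8, 11.

0, 1, 4, 7, 8, 11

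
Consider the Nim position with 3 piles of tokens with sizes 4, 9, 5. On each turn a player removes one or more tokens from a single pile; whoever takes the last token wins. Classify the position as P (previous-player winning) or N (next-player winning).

Compute the nim-sum pairwise:
4 ⊕ 9 = 13
13 ⊕ 5 = 8
The nim-sum is 8 ≠ 0, so this is an N-position: the player to move can win.

N-position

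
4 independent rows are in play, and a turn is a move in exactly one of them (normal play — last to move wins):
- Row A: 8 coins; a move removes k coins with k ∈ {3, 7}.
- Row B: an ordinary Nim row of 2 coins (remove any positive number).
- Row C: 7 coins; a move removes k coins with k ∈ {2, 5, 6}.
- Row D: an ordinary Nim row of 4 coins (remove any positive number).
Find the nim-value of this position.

Grundy values for row A (subtraction set {3, 7}):
k:     0  1  2  3  4  5  6  7  8
g(k):  0  0  0  1  1  1  0  2  2
So g(8) = 2.
Row B is a plain Nim row of size 2, so its Grundy value is 2.
Build the Grundy sequence for row C with g(k) = mex{g(k−s) : s ∈ {2, 5, 6}, s ≤ k}:
g(0) = mex{} = 0
g(1) = mex{} = 0
g(2) = mex{0} = 1
g(3) = mex{0} = 1
g(4) = mex{1} = 0
g(5) = mex{0,1} = 2
g(6) = mex{0} = 1
g(7) = mex{0,1,2} = 3
So g(7) = 3.
Row D is a plain Nim row of size 4, so its Grundy value is 4.
By the Sprague-Grundy theorem, the Grundy value of a sum of independent games is the XOR of the component values.
Combined value = 2 ⊕ 2 ⊕ 3 ⊕ 4 = 7.

7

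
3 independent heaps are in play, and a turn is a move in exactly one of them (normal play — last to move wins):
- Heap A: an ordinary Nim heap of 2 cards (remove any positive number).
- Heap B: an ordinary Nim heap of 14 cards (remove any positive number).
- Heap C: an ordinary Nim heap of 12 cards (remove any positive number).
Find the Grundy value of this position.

0

Heap A is a plain Nim heap of size 2, so its Grundy value is 2.
Heap B is a plain Nim heap of size 14, so its Grundy value is 14.
Heap C is a plain Nim heap of size 12, so its Grundy value is 12.
By the Sprague-Grundy theorem, the Grundy value of a sum of independent games is the XOR of the component values.
Combined value = 2 XOR 14 XOR 12 = 0.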